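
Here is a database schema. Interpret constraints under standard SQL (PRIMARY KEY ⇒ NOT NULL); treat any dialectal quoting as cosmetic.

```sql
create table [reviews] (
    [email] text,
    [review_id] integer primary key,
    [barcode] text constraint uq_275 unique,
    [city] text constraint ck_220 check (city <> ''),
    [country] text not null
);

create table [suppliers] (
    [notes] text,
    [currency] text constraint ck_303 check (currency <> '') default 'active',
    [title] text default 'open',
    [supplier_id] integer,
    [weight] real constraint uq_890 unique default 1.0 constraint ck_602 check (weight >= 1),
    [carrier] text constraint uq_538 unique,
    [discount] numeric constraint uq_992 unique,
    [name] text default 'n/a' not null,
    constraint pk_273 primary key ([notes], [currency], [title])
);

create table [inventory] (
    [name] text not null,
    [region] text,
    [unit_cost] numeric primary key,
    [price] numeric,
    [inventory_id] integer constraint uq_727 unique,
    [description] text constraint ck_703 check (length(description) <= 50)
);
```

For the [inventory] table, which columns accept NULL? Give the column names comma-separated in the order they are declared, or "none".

- name: declared NOT NULL → not nullable.
- region: no NOT NULL constraint applies → nullable.
- unit_cost: part of the PRIMARY KEY, which implies NOT NULL → not nullable.
- price: no NOT NULL constraint applies → nullable.
- inventory_id: UNIQUE does not imply NOT NULL → nullable.
- description: CHECK does not forbid NULL (a CHECK constraint passes when its expression is NULL) → nullable.

region, price, inventory_id, description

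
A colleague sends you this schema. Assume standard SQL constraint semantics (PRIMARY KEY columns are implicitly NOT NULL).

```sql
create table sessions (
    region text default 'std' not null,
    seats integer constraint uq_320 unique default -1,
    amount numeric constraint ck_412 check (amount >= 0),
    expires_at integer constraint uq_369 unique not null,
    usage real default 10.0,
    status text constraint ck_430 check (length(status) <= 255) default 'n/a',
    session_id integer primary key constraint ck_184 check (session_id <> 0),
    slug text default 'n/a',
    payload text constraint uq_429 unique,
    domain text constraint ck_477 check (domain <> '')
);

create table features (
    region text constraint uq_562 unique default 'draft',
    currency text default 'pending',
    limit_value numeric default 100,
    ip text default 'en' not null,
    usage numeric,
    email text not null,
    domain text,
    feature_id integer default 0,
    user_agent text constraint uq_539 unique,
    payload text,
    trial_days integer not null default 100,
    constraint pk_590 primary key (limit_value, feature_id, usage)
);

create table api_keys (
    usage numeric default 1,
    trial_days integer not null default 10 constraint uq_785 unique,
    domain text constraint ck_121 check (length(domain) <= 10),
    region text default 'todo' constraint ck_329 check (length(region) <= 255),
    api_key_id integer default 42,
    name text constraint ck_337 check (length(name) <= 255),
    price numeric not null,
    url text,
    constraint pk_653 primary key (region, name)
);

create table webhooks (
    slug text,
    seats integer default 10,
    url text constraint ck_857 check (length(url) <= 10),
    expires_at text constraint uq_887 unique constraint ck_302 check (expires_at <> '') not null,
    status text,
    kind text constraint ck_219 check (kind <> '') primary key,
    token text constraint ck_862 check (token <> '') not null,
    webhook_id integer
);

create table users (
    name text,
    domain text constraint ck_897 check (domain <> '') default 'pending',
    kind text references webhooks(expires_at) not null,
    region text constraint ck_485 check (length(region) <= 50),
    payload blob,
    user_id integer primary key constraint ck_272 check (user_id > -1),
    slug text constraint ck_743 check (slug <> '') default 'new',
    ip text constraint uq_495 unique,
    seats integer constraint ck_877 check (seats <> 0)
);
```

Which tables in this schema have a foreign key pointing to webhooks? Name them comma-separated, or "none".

- users.kind references webhooks(expires_at).

users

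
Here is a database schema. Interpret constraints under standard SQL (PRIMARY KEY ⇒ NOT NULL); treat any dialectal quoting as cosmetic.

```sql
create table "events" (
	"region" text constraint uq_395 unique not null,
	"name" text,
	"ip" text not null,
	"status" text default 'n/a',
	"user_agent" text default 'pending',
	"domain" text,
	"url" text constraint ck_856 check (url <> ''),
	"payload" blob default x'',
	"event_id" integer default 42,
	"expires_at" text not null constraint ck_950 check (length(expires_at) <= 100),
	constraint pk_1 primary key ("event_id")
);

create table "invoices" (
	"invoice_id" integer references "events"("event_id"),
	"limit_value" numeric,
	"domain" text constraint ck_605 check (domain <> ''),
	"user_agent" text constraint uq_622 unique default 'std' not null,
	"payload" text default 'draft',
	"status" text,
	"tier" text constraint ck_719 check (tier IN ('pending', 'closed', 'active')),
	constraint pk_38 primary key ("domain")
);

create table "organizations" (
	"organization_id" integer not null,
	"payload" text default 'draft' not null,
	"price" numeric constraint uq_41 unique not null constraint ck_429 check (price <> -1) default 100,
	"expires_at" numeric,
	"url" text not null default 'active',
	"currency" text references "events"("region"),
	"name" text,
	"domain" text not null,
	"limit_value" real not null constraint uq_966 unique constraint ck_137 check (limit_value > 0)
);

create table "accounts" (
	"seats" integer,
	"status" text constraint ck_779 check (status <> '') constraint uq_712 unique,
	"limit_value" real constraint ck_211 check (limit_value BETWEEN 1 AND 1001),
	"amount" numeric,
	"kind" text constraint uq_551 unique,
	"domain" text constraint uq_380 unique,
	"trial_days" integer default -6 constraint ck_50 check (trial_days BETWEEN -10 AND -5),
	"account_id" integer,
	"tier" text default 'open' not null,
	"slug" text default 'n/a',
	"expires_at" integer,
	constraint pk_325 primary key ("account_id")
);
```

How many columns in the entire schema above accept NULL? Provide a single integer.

events: 6 nullable (name, status, user_agent, domain, url, payload — PK (event_id) and explicit NOT NULL columns excluded).
invoices: 5 nullable (invoice_id, limit_value, payload, status, tier — PK (domain) and explicit NOT NULL columns excluded).
organizations: 3 nullable (expires_at, currency, name — PK none and explicit NOT NULL columns excluded).
accounts: 9 nullable (seats, status, limit_value, amount, kind, domain, trial_days, slug, expires_at — PK (account_id) and explicit NOT NULL columns excluded).
Total: 6 + 5 + 3 + 9 = 23.

23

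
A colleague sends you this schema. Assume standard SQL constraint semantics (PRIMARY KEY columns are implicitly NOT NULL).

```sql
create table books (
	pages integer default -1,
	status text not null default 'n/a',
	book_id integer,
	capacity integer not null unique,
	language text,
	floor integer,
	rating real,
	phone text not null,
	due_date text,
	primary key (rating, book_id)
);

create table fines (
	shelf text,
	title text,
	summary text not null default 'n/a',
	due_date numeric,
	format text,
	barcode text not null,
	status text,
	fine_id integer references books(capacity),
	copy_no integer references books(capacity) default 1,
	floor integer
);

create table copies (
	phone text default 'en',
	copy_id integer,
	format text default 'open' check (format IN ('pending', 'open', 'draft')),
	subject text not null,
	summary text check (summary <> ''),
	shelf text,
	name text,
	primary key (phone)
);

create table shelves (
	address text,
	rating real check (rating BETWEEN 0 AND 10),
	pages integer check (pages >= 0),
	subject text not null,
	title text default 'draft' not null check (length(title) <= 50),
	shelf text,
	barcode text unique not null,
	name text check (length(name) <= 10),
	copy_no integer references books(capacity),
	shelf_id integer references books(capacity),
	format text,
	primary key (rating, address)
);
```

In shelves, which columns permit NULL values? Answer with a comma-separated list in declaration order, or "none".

pages, shelf, name, copy_no, shelf_id, format

- address: part of the PRIMARY KEY, which implies NOT NULL → not nullable.
- rating: part of the PRIMARY KEY, which implies NOT NULL → not nullable.
- pages: CHECK does not forbid NULL (a CHECK constraint passes when its expression is NULL) → nullable.
- subject: declared NOT NULL → not nullable.
- title: declared NOT NULL → not nullable.
- shelf: no NOT NULL constraint applies → nullable.
- barcode: declared NOT NULL → not nullable.
- name: CHECK does not forbid NULL (a CHECK constraint passes when its expression is NULL) → nullable.
- copy_no: a foreign key column may be NULL unless separately constrained → nullable.
- shelf_id: a foreign key column may be NULL unless separately constrained → nullable.
- format: no NOT NULL constraint applies → nullable.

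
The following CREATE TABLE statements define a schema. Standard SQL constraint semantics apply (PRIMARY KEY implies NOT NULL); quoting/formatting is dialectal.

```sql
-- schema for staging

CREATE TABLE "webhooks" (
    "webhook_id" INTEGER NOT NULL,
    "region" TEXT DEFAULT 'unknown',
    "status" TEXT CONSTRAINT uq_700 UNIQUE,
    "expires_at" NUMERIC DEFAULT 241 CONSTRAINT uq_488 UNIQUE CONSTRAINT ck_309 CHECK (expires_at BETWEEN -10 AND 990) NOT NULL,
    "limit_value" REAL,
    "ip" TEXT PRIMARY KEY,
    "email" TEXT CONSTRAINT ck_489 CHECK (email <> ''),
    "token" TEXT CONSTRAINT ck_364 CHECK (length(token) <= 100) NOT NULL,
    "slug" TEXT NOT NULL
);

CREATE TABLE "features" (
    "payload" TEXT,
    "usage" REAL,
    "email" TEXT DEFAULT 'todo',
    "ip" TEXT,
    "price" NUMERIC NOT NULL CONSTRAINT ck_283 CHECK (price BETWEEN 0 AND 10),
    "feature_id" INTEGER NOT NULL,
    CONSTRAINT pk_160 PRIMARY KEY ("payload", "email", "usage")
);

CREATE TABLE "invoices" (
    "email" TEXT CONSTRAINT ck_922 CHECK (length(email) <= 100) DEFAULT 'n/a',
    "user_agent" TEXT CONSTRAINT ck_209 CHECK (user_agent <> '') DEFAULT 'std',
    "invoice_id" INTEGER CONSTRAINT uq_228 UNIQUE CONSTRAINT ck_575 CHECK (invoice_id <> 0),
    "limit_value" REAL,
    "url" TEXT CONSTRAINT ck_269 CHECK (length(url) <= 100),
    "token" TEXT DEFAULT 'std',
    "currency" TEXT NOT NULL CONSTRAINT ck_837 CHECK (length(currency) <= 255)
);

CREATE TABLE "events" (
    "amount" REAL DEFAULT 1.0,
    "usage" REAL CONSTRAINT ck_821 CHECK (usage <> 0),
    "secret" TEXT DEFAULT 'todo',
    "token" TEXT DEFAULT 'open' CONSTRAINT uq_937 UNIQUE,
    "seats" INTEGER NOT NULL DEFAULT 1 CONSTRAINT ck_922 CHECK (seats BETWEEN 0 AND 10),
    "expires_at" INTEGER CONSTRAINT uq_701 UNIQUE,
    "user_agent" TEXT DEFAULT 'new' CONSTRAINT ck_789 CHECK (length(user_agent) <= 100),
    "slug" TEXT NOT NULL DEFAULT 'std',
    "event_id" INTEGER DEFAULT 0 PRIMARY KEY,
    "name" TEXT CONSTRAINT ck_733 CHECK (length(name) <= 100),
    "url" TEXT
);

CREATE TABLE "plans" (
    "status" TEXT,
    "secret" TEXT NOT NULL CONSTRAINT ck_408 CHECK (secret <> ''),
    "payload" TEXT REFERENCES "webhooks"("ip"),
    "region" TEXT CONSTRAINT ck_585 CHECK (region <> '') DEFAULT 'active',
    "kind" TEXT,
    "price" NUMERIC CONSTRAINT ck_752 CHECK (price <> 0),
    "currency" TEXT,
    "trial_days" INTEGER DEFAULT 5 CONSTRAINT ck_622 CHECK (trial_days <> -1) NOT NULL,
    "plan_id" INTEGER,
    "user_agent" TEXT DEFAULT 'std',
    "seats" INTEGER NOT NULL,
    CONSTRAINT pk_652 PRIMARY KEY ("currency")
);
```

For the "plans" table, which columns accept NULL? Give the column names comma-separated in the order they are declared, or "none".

- status: no NOT NULL constraint applies → nullable.
- secret: declared NOT NULL → not nullable.
- payload: a foreign key column may be NULL unless separately constrained → nullable.
- region: CHECK does not forbid NULL (a CHECK constraint passes when its expression is NULL) → nullable.
- kind: no NOT NULL constraint applies → nullable.
- price: CHECK does not forbid NULL (a CHECK constraint passes when its expression is NULL) → nullable.
- currency: part of the PRIMARY KEY, which implies NOT NULL → not nullable.
- trial_days: declared NOT NULL → not nullable.
- plan_id: no NOT NULL constraint applies → nullable.
- user_agent: DEFAULT only fills an omitted column; an explicit NULL is still allowed → nullable.
- seats: declared NOT NULL → not nullable.

status, payload, region, kind, price, plan_id, user_agent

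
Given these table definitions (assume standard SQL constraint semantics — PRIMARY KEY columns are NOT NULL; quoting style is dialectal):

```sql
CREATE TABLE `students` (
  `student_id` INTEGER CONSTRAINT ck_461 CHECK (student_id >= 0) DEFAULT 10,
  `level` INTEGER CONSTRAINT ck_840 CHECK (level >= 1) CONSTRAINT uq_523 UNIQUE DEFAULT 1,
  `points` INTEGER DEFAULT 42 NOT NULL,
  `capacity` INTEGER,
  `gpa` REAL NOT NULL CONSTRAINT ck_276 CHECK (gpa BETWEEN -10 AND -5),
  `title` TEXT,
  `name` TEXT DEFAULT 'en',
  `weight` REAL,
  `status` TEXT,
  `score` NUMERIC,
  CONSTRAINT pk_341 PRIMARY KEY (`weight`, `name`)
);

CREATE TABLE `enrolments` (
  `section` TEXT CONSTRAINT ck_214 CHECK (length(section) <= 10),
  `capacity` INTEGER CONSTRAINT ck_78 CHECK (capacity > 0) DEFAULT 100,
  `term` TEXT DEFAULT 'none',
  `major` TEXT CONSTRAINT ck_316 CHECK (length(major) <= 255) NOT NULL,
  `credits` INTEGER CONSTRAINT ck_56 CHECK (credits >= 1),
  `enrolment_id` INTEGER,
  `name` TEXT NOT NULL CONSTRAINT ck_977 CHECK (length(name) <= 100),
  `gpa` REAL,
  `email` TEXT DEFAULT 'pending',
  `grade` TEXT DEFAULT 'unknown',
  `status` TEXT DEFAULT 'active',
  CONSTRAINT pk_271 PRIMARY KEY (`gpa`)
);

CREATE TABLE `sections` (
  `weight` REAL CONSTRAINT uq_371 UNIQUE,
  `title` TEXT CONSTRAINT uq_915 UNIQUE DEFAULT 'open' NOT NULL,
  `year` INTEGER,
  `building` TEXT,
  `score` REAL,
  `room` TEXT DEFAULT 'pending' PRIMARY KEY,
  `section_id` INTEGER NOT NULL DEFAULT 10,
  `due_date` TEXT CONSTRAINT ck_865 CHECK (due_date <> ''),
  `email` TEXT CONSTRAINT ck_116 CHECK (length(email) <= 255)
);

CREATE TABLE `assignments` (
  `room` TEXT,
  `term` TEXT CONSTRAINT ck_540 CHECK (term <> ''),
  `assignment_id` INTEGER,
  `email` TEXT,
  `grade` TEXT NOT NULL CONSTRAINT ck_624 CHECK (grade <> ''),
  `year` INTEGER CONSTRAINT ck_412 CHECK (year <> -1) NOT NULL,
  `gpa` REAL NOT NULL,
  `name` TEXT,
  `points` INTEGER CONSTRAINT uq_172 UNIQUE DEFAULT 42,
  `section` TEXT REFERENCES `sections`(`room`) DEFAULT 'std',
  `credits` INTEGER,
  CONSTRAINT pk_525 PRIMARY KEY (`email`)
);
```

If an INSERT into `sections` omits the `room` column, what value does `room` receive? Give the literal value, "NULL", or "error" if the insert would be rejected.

room has an explicit DEFAULT 'pending'.
When the column is omitted from an INSERT, that default is used.

'pending'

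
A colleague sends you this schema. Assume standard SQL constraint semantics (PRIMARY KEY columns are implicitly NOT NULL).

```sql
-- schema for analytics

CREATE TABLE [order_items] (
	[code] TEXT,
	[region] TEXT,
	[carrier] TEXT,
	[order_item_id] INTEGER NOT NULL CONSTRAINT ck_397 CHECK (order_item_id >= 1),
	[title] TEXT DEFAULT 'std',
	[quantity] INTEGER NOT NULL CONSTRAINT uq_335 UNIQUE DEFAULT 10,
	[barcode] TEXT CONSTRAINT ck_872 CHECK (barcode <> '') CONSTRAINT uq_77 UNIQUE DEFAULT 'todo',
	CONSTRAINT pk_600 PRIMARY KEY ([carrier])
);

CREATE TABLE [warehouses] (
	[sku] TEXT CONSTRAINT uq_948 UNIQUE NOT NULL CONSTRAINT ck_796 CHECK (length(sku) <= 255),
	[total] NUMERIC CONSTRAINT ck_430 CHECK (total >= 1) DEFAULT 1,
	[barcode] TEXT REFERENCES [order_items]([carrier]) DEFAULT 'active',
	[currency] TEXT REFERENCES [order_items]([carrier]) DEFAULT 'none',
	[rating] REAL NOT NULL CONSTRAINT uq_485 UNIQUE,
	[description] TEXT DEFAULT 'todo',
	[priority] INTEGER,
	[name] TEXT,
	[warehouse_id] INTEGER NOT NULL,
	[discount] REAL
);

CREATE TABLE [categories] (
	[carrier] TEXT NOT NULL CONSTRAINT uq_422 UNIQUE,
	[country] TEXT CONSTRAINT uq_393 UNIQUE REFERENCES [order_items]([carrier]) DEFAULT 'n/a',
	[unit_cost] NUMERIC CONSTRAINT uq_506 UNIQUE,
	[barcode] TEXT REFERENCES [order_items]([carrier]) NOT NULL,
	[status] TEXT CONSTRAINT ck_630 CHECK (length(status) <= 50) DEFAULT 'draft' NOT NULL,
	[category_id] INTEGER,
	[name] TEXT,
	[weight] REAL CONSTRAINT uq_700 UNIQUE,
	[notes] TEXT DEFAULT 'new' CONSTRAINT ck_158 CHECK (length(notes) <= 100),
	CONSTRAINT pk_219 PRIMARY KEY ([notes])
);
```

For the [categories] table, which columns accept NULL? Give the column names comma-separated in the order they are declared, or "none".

country, unit_cost, category_id, name, weight

- carrier: declared NOT NULL → not nullable.
- country: a foreign key column may be NULL unless separately constrained → nullable.
- unit_cost: UNIQUE does not imply NOT NULL → nullable.
- barcode: declared NOT NULL → not nullable.
- status: declared NOT NULL → not nullable.
- category_id: no NOT NULL constraint applies → nullable.
- name: no NOT NULL constraint applies → nullable.
- weight: UNIQUE does not imply NOT NULL → nullable.
- notes: part of the PRIMARY KEY, which implies NOT NULL → not nullable.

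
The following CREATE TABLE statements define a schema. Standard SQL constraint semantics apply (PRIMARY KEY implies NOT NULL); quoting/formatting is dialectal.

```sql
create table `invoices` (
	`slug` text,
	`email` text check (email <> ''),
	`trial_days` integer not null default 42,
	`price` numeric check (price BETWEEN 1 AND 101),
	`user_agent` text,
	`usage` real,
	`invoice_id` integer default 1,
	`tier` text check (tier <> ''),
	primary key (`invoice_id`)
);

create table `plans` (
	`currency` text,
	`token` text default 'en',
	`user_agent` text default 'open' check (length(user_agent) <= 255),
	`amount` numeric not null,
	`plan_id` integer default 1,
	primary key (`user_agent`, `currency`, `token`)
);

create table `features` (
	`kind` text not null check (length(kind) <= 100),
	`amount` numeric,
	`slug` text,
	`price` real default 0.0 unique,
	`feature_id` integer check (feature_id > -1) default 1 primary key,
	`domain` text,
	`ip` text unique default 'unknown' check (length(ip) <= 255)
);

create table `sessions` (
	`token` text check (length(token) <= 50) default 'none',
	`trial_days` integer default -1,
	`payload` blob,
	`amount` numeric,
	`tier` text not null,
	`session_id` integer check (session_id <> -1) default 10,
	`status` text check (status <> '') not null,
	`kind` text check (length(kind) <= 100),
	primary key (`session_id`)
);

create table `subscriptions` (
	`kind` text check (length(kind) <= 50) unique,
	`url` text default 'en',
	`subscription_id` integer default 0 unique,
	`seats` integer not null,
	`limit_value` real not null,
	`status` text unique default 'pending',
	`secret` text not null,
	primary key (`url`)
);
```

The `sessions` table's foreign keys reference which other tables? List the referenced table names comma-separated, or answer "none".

No column in sessions has a REFERENCES clause.

none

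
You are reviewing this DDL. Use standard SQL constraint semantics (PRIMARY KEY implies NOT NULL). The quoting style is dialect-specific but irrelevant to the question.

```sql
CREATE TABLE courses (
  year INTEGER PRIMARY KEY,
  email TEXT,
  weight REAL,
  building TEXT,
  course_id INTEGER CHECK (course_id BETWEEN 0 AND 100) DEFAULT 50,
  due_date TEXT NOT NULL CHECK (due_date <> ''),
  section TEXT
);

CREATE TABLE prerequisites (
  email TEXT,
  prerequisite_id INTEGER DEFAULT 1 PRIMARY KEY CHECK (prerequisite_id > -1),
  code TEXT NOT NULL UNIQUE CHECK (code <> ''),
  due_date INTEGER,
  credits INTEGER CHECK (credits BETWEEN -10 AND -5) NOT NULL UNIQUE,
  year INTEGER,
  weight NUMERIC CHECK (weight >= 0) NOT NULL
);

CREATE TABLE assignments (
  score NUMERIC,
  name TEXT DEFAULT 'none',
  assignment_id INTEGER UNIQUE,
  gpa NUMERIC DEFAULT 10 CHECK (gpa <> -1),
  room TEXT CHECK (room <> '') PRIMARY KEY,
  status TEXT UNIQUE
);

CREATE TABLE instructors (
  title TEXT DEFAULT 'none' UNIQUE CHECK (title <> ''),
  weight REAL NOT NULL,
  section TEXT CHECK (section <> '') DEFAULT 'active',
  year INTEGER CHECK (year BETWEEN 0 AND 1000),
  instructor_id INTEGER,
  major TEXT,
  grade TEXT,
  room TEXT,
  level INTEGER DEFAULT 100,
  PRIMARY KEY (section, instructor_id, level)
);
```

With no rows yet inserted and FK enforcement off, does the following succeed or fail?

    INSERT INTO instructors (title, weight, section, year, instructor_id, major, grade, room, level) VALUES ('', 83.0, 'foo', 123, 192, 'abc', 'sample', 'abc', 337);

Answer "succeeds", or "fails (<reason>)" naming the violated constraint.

fails (CHECK on title)

The value '' for title violates CHECK (title <> '').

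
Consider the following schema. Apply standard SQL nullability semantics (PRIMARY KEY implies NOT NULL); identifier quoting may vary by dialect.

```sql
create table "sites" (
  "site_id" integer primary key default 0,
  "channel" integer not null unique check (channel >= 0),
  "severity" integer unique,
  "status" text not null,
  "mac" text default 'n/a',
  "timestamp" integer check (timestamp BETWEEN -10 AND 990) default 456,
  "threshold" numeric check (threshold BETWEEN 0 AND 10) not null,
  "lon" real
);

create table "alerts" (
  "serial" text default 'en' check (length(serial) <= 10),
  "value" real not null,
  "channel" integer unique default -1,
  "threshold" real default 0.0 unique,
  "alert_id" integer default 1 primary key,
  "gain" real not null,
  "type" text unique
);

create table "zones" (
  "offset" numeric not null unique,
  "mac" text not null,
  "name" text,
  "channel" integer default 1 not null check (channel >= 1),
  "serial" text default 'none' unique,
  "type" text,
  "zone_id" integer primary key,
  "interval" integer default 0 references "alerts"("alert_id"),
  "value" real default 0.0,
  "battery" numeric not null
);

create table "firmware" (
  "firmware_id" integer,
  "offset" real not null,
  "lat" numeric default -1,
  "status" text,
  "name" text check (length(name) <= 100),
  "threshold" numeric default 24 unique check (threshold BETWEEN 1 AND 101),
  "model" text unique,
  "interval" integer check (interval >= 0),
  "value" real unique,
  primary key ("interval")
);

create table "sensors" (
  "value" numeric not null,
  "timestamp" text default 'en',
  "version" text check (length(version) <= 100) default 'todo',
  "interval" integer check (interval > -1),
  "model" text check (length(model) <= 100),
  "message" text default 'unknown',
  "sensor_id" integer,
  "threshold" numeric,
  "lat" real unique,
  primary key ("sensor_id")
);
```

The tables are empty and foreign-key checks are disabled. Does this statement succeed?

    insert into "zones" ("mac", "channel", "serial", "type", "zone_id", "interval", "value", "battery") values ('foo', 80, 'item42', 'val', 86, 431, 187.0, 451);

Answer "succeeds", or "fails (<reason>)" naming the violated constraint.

fails (NOT NULL on offset)

offset is omitted from the column list and has no DEFAULT, so it would receive NULL.
But offset is declared NOT NULL.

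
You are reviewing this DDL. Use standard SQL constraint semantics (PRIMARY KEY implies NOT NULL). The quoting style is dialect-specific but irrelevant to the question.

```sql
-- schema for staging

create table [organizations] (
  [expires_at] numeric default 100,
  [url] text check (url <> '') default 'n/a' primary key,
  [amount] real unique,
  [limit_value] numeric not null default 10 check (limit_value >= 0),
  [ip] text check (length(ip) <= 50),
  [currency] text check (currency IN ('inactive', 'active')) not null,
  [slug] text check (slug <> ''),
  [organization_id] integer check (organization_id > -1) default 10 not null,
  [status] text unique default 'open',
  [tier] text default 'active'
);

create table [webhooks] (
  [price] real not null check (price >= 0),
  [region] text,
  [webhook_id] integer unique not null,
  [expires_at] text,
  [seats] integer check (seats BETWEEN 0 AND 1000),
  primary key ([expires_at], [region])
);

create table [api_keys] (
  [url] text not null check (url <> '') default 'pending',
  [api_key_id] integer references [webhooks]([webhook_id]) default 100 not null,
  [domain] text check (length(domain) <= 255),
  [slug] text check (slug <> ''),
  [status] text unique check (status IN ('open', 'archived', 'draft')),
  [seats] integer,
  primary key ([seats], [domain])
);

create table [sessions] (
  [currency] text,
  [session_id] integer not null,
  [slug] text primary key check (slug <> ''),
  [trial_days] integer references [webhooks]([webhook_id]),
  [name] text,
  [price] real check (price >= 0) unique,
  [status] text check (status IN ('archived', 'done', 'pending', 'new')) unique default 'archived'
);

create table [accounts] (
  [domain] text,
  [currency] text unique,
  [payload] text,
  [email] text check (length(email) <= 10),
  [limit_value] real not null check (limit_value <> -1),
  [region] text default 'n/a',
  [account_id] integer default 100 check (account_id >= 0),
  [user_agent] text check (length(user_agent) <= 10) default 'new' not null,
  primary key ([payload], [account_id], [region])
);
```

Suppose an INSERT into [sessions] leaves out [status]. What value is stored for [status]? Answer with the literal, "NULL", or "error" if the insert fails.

'archived'

status has an explicit DEFAULT 'archived'.
When the column is omitted from an INSERT, that default is used.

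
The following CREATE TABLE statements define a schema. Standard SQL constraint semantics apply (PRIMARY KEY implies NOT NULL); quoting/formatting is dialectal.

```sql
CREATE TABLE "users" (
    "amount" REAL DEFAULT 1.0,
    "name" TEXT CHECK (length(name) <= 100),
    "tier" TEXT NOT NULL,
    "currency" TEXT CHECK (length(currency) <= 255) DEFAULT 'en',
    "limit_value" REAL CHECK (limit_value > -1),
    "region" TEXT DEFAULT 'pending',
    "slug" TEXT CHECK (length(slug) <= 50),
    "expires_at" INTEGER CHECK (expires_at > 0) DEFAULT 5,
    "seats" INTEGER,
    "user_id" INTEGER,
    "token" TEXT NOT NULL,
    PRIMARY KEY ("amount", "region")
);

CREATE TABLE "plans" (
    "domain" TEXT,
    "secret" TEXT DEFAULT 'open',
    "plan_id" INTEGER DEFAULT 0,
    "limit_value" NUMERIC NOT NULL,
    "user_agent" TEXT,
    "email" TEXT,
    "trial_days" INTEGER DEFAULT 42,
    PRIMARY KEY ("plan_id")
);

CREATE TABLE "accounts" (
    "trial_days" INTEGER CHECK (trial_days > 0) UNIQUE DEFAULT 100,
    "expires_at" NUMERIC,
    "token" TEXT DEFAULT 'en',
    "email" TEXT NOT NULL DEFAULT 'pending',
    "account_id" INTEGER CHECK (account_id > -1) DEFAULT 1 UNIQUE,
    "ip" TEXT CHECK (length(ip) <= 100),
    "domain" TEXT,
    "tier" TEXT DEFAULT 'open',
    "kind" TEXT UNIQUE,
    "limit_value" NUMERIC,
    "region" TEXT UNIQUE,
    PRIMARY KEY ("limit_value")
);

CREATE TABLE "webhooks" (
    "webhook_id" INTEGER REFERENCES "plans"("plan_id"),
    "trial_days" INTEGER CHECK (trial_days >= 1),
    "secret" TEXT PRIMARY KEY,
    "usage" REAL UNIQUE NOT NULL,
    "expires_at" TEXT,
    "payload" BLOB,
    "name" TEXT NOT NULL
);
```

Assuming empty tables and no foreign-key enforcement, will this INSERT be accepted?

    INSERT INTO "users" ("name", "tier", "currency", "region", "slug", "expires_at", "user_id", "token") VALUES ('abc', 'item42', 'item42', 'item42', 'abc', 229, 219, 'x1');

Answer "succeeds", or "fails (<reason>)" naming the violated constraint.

NOT NULL columns: amount defaults to 1.0; region is supplied; tier is supplied; token is supplied.
CHECK constraints: 'abc' satisfies (length(name) <= 100); 'item42' satisfies (length(currency) <= 255); 'abc' satisfies (length(slug) <= 50); 229 satisfies (expires_at > 0).
No constraint is violated.

succeeds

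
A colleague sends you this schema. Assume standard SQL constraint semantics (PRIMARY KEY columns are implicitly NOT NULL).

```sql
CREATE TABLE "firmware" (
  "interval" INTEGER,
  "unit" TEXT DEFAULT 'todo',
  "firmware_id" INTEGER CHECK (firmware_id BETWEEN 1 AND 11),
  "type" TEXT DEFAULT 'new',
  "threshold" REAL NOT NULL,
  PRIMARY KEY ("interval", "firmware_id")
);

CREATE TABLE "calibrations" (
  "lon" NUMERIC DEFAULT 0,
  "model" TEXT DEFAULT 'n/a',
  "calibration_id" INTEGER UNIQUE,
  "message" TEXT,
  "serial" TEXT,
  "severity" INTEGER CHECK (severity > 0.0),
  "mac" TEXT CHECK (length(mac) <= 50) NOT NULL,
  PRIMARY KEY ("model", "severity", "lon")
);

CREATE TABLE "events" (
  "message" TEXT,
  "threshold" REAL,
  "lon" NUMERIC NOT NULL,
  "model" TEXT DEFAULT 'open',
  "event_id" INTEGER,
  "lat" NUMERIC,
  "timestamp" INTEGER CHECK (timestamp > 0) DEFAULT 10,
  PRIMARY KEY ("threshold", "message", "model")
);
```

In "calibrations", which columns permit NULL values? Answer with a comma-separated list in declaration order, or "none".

calibration_id, message, serial

- lon: part of the PRIMARY KEY, which implies NOT NULL → not nullable.
- model: part of the PRIMARY KEY, which implies NOT NULL → not nullable.
- calibration_id: UNIQUE does not imply NOT NULL → nullable.
- message: no NOT NULL constraint applies → nullable.
- serial: no NOT NULL constraint applies → nullable.
- severity: part of the PRIMARY KEY, which implies NOT NULL → not nullable.
- mac: declared NOT NULL → not nullable.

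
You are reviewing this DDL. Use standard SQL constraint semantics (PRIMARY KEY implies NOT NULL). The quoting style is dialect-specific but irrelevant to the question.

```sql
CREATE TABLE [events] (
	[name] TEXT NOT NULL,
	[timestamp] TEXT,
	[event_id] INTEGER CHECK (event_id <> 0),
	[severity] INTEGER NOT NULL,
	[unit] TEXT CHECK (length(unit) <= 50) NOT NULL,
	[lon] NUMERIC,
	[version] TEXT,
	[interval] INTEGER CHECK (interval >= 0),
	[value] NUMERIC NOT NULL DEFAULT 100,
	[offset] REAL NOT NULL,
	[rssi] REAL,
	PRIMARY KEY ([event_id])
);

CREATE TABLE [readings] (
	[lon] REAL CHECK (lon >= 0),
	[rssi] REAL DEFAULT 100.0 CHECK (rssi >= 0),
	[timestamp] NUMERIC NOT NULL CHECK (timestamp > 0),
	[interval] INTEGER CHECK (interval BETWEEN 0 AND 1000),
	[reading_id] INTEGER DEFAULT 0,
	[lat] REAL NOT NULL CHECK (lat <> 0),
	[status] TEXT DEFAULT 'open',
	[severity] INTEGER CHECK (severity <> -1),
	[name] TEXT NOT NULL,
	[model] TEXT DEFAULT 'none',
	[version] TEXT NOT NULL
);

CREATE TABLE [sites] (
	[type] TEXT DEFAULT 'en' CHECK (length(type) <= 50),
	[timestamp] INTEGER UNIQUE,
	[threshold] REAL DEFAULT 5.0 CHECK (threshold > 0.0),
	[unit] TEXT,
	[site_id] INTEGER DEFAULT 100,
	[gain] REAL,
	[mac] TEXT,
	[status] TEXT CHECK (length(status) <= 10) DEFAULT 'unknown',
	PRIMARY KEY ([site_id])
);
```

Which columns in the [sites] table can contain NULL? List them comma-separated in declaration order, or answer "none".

type, timestamp, threshold, unit, gain, mac, status

- type: CHECK does not forbid NULL (a CHECK constraint passes when its expression is NULL) → nullable.
- timestamp: UNIQUE does not imply NOT NULL → nullable.
- threshold: CHECK does not forbid NULL (a CHECK constraint passes when its expression is NULL) → nullable.
- unit: no NOT NULL constraint applies → nullable.
- site_id: part of the PRIMARY KEY, which implies NOT NULL → not nullable.
- gain: no NOT NULL constraint applies → nullable.
- mac: no NOT NULL constraint applies → nullable.
- status: CHECK does not forbid NULL (a CHECK constraint passes when its expression is NULL) → nullable.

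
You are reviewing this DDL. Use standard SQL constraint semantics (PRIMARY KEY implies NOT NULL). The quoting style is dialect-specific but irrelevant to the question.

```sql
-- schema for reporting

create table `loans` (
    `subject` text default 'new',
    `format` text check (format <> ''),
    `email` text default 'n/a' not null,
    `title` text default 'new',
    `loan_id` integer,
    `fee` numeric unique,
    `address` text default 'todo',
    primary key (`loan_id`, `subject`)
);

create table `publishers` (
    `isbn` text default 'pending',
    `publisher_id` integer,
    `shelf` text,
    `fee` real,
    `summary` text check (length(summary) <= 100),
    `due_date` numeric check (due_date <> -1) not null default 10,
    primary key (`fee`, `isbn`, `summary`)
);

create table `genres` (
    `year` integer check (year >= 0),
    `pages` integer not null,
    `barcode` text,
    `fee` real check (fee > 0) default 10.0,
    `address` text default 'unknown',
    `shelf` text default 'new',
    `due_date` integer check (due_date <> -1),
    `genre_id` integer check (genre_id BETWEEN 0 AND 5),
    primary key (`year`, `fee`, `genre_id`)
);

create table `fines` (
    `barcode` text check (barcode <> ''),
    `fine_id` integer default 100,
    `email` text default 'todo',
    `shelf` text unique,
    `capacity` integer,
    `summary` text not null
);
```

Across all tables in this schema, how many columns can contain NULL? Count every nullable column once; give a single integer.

15

loans: 4 nullable (format, title, fee, address — PK (loan_id, subject) and explicit NOT NULL columns excluded).
publishers: 2 nullable (publisher_id, shelf — PK (fee, isbn, summary) and explicit NOT NULL columns excluded).
genres: 4 nullable (barcode, address, shelf, due_date — PK (year, fee, genre_id) and explicit NOT NULL columns excluded).
fines: 5 nullable (barcode, fine_id, email, shelf, capacity — PK none and explicit NOT NULL columns excluded).
Total: 4 + 2 + 4 + 5 = 15.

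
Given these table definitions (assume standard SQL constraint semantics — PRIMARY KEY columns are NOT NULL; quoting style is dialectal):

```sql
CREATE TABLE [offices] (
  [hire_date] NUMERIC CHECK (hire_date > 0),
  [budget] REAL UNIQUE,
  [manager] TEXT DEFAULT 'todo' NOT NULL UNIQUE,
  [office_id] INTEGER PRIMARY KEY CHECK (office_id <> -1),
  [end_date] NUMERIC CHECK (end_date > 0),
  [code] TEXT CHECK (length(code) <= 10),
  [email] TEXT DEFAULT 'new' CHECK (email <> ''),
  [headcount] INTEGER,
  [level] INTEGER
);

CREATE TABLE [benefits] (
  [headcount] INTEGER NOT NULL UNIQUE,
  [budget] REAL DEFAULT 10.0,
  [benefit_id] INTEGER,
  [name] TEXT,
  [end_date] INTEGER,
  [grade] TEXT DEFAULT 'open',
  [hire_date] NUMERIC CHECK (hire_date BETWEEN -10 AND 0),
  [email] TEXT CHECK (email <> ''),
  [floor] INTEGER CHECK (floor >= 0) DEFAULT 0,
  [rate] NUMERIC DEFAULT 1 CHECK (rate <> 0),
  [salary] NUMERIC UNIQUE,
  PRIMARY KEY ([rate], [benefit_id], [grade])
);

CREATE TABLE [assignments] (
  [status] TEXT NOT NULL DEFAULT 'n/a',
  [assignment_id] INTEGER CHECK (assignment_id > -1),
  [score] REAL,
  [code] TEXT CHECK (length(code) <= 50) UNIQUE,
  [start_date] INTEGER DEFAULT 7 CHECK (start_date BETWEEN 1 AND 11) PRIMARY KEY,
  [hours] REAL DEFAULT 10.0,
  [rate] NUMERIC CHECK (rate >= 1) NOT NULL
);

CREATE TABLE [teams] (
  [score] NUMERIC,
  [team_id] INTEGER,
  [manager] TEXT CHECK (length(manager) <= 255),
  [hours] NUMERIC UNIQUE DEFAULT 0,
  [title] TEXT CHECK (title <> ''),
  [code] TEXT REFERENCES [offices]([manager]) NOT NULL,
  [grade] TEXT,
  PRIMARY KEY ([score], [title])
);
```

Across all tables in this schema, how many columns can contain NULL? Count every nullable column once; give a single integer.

offices: 7 nullable (hire_date, budget, end_date, code, email, headcount, level — PK (office_id) and explicit NOT NULL columns excluded).
benefits: 7 nullable (budget, name, end_date, hire_date, email, floor, salary — PK (rate, benefit_id, grade) and explicit NOT NULL columns excluded).
assignments: 4 nullable (assignment_id, score, code, hours — PK (start_date) and explicit NOT NULL columns excluded).
teams: 4 nullable (team_id, manager, hours, grade — PK (score, title) and explicit NOT NULL columns excluded).
Total: 7 + 7 + 4 + 4 = 22.

22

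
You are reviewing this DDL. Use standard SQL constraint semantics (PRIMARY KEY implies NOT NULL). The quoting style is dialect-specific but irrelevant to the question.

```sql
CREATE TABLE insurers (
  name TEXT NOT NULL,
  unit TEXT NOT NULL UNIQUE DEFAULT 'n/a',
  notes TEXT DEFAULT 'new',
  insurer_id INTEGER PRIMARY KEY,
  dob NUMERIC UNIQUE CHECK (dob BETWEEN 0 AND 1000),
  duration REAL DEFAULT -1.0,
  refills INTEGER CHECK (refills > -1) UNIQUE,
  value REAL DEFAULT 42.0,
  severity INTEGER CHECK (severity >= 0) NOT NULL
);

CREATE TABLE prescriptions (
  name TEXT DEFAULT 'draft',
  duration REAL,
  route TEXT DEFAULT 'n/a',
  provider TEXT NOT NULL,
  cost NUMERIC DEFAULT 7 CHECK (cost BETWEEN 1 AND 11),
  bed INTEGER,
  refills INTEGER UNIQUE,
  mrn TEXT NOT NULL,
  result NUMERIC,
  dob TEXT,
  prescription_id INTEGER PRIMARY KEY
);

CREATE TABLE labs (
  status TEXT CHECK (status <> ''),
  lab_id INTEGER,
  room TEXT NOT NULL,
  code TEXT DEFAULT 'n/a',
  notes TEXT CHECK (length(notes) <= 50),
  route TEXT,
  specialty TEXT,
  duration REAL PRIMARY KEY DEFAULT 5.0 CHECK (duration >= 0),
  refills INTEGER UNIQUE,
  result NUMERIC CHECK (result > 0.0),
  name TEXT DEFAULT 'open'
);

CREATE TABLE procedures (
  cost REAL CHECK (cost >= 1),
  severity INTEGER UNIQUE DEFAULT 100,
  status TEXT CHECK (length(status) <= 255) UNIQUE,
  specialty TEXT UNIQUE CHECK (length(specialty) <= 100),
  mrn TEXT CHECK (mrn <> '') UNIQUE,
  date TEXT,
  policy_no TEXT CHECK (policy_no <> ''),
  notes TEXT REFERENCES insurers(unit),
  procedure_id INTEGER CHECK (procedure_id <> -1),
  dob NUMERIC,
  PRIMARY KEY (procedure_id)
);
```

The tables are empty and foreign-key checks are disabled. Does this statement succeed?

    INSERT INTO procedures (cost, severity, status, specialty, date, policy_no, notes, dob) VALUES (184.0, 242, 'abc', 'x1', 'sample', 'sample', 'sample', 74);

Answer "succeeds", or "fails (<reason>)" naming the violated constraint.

fails (NOT NULL on procedure_id)

procedure_id is omitted from the column list and has no DEFAULT, so it would receive NULL.
But procedure_id is part of the PRIMARY KEY (implied NOT NULL).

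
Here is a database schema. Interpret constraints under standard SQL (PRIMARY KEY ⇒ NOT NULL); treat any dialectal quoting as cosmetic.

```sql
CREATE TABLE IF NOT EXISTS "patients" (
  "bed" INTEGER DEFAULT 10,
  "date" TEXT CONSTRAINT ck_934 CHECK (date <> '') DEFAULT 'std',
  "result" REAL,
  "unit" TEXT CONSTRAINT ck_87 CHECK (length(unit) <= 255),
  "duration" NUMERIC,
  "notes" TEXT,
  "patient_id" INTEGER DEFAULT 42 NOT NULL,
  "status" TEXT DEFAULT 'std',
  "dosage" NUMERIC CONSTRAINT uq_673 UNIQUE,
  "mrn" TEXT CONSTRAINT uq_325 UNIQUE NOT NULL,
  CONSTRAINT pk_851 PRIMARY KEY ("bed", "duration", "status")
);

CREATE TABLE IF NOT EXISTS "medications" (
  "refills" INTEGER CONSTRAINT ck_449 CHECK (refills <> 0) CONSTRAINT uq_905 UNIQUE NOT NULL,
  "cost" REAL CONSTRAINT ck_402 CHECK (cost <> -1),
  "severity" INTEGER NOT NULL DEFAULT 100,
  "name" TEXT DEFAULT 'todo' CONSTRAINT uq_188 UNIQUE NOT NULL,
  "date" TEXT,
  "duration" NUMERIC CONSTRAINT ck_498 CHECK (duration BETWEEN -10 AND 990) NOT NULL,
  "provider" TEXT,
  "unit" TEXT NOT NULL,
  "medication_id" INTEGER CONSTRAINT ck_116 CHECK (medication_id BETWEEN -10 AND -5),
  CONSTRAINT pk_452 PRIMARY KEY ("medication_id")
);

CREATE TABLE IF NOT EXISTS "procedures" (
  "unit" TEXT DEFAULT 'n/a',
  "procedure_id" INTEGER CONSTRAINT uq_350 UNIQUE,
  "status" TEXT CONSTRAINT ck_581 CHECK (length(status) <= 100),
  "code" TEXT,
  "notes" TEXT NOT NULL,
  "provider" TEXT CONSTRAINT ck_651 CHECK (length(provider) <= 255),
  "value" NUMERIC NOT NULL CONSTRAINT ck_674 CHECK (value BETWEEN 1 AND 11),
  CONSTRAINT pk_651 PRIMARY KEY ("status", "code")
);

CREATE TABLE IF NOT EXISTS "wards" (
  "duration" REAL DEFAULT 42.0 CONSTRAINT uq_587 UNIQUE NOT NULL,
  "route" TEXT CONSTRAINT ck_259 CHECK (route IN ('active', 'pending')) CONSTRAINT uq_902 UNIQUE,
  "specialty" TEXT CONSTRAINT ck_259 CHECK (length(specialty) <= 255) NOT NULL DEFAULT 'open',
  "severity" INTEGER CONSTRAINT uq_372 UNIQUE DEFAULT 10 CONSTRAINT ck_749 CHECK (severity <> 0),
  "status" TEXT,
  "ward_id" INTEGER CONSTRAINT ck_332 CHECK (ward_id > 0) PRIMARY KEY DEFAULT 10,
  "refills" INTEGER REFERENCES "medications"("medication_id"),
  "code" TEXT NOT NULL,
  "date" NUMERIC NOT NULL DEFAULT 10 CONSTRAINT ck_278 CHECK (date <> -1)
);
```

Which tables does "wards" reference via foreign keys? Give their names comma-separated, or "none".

medications

- refills REFERENCES medications(medication_id).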